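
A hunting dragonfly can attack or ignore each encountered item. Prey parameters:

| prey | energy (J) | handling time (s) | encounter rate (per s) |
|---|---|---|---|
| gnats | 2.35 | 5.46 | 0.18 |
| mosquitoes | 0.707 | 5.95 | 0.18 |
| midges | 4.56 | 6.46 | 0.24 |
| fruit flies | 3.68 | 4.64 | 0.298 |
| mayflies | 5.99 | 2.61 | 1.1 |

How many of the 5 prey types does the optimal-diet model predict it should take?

Profitabilities (E/h, J/s): mayflies 2.3, fruit flies 0.793, midges 0.706, gnats 0.43, mosquitoes 0.119. Add prey in this order while the next type's profitability exceeds the intake rate on those already taken.
Rate on top 1: 1.702. fruit flies: 0.793 < 1.702 → exclude; stop.
Optimal diet: mayflies — 1 of 5 types.

1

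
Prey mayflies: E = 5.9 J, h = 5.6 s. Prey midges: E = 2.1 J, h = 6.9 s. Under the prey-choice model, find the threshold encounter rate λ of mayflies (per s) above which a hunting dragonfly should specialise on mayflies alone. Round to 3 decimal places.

Drop midges once their profitability E₂/h₂ falls below the rate achievable on mayflies alone: E₂/h₂ = λE₁/(1 + λh₁).
Solve for λ: λE₁h₂ = E₂(1 + λh₁) → λ(E₁h₂ − E₂h₁) = E₂ → λ = E₂/(E₁h₂ − E₂h₁).
λ = 2.1/(5.9×6.9 − 2.1×5.6) = 2.1/28.95 = 0.07254 per s.

0.073 per s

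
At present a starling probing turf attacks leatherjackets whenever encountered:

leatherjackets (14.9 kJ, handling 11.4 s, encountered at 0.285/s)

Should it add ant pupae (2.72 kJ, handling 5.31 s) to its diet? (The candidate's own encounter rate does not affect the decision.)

Current rate: (0.285×14.9)/(1 + 0.285×11.4) = 0.9994 kJ/s.
ant pupae: E/h = 2.72/5.31 = 0.5122 kJ/s.
0.5122 < 0.9994, so adding ant pupae would lower the average — exclude it.

No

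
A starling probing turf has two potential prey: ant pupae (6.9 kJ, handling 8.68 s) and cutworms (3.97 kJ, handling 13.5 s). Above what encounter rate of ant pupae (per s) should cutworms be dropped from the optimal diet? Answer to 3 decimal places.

0.068 per s

At the threshold, the rate on ant pupae alone equals the profitability of cutworms: λ·6.9/(1 + λ·8.68) = 3.97/13.5 = 0.2941.
Rearranging, λ(6.9 − 0.2941×8.68) = 0.2941, so λ = 0.2941/4.347 = 0.06764 per s.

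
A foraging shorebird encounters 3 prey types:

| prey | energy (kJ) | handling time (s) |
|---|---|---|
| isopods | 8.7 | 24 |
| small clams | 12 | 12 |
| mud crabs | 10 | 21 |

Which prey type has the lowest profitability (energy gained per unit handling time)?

Profitability E/h (kJ/s): isopods = 8.7/24 = 0.362, small clams = 12/12 = 1, mud crabs = 10/21 = 0.476.
Ranked: small clams > mud crabs > isopods.

isopods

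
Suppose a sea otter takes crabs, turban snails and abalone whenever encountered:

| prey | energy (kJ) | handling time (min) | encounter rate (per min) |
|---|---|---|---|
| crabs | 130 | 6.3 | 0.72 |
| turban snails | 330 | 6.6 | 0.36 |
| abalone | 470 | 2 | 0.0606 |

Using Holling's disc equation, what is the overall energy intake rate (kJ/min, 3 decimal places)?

29.986 kJ/min

Energy encountered per unit search time: 0.72×130 + 0.36×330 + 0.0606×470 = 240.9 kJ/min.
Handling time per unit search time: 0.72×6.3 + 0.36×6.6 + 0.0606×2 = 7.033.
Rate = 240.9/(1 + 7.033) = 29.99 kJ/min.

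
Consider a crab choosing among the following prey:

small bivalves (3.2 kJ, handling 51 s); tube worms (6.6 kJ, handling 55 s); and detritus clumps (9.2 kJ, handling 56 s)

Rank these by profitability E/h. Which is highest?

Profitability E/h (kJ/s): small bivalves = 3.2/51 = 0.0627, tube worms = 6.6/55 = 0.12, detritus clumps = 9.2/56 = 0.164.
Ranked: detritus clumps > tube worms > small bivalves.

detritus clumps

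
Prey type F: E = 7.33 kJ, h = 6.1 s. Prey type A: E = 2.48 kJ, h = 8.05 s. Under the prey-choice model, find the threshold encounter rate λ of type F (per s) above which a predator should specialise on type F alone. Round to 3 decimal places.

The zero-one rule: include type A iff E₂/h₂ > λE₁/(1+λh₁). Equality gives the switch point.
λE₁h₂ = E₂ + λE₂h₁ ⇒ λ = E₂/(E₁h₂ − E₂h₁) = 2.48/(59.01 − 15.13) = 0.05652 per s.

0.057 per s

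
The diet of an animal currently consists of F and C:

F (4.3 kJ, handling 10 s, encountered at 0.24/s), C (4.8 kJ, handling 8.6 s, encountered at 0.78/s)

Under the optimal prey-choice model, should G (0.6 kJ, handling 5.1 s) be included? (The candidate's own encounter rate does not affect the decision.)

No

Current rate: (0.24×4.3 + 0.78×4.8)/(1 + 0.24×10 + 0.78×8.6) = 0.4725 kJ/s.
Profitability of G: 0.6/5.1 = 0.1176 kJ/s.
0.1176 < 0.4725, so adding G would lower the average — exclude it.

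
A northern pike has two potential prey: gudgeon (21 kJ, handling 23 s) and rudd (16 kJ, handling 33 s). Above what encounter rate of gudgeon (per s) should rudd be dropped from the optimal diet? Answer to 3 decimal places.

At the threshold, the rate on gudgeon alone equals the profitability of rudd: λ·21/(1 + λ·23) = 16/33 = 0.4848.
Rearranging, λ(21 − 0.4848×23) = 0.4848, so λ = 0.4848/9.848 = 0.04923 per s.

0.049 per s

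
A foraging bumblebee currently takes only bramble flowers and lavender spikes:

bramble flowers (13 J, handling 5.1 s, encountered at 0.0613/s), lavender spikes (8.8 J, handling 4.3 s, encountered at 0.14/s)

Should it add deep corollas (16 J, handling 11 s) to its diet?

Yes

Intake rate on the current diet: R = (0.0613×13 + 0.14×8.8) / (1 + 0.0613×5.1 + 0.14×4.3) = 2.029/1.915 = 1.06 J/s.
deep corollas: E/h = 16/11 = 1.455 J/s.
1.455 > 1.06, so adding deep corollas raises the average — include it.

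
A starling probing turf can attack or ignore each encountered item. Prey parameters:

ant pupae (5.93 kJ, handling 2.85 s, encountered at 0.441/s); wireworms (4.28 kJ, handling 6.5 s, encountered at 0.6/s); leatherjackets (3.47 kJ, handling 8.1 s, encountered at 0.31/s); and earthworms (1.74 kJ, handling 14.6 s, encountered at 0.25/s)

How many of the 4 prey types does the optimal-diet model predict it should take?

1

Profitabilities (E/h, kJ/s): ant pupae 2.08, wireworms 0.658, leatherjackets 0.428, earthworms 0.119. Add prey in this order while the next type's profitability exceeds the intake rate on those already taken.
Rate on top 1: 1.159. wireworms: 0.658 < 1.159 → exclude; stop.
Optimal diet: ant pupae — 1 of 4 types.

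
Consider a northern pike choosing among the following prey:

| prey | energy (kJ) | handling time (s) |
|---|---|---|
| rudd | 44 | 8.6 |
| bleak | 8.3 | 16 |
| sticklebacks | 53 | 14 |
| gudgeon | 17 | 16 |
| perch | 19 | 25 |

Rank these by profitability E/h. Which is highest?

rudd

In descending order of E/h:
rudd: 44/8.6 = 5.12 kJ/s
sticklebacks: 53/14 = 3.79 kJ/s
gudgeon: 17/16 = 1.06 kJ/s
perch: 19/25 = 0.76 kJ/s
bleak: 8.3/16 = 0.519 kJ/s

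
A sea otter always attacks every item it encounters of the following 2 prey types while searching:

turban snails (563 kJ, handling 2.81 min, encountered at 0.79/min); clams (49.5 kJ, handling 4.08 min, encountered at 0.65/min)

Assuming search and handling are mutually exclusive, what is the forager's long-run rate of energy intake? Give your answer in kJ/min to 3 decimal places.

R = (0.79×563 + 0.65×49.5) / (1 + 0.79×2.81 + 0.65×4.08) = 476.9/5.872 = 81.22 kJ/min.

81.225 kJ/min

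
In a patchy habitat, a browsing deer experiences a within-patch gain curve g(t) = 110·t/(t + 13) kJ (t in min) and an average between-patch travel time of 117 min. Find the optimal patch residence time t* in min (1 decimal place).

Optimal t* satisfies g'(t*) = g(t*)/(T + t*).
g'(t) = 110·13/(t + 13)². Setting 110·13/(t+13)² = 110t/[(t+13)(117+t)] gives 13(117+t) = t(t+13), so t² = 13×117 = 1521.
t* = √1521 = 39 min.

39.0 min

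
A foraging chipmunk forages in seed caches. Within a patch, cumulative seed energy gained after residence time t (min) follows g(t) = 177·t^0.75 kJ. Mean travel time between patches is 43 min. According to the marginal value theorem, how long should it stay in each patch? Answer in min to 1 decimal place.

Maximise g(t)/(T+t): set derivative to zero → g'(t)(T+t) = g(t).
g'(t) = 0.75·177·t^-0.25. Setting 0.75·177·t^-0.25 = 177·t^0.75/(43+t) gives 0.75(43+t) = t, so 0.25·t = 0.75×43.
t* = 0.75×43/0.25 = 129 min.

129.0 min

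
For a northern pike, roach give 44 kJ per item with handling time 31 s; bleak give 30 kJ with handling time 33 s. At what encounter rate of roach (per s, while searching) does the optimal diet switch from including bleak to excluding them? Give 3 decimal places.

0.057 per s

The zero-one rule: include bleak iff E₂/h₂ > λE₁/(1+λh₁). Equality gives the switch point.
λE₁h₂ = E₂ + λE₂h₁ ⇒ λ = E₂/(E₁h₂ − E₂h₁) = 30/(1452 − 930) = 0.05747 per s.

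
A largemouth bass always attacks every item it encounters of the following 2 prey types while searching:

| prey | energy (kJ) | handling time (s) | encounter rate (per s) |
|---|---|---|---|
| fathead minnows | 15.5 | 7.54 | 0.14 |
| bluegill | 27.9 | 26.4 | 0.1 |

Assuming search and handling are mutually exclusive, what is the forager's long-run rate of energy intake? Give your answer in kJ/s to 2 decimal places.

Energy encountered per unit search time: 0.14×15.5 + 0.1×27.9 = 4.96 kJ/s.
Handling time per unit search time: 0.14×7.54 + 0.1×26.4 = 3.696.
Rate = 4.96/(1 + 3.696) = 1.056 kJ/s.

1.06 kJ/s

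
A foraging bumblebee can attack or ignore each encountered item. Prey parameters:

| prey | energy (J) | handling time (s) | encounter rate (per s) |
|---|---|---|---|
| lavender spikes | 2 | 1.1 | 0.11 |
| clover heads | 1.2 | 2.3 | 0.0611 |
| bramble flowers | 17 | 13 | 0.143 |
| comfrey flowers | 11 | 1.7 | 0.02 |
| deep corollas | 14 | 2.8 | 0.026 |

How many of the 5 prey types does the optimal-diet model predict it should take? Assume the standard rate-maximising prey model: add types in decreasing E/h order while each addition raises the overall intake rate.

E/h in descending order: comfrey flowers 6.47, deep corollas 5, lavender spikes 1.82, bramble flowers 1.31, clover heads 0.522 J/s. The optimal diet is the largest prefix of this list for which every included type satisfies E_i/h_i > R on the types above it.
Rate on top 1: 0.2128. deep corollas: 5 > 0.2128 → include.
Rate on top 2: 0.5276. lavender spikes: 1.82 > 0.5276 → include.
Rate on top 3: 0.6548. bramble flowers: 1.31 > 0.6548 → include.
Rate on top 4: 1.048. clover heads: 0.522 < 1.048 → exclude; stop.
Optimal diet: comfrey flowers, deep corollas, lavender spikes, bramble flowers — 4 of 5 types.

4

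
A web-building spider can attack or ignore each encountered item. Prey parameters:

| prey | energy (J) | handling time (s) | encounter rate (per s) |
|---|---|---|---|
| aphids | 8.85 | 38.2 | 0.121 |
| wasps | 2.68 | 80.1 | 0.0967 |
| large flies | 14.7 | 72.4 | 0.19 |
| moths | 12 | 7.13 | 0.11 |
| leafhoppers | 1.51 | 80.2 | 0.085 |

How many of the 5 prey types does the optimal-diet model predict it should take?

E/h in descending order: moths 1.68, aphids 0.232, large flies 0.203, wasps 0.0335, leafhoppers 0.0188 J/s. The optimal diet is the largest prefix of this list for which every included type satisfies E_i/h_i > R on the types above it.
Rate on top 1: 0.7398. aphids: 0.232 < 0.7398 → exclude; stop.
Optimal diet: moths — 1 of 5 types.

1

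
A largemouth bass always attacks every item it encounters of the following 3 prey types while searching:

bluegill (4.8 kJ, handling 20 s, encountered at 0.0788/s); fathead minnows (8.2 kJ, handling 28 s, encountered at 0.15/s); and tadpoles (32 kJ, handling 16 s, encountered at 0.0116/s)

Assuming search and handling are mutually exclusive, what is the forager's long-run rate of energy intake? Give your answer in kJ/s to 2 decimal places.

R = Σλ_iE_i / (1 + Σλ_ih_i)
Numerator: 0.0788×4.8 + 0.15×8.2 + 0.0116×32 = 1.979
Denominator: 1 + 0.0788×20 + 0.15×28 + 0.0116×16 = 6.962
R = 1.979/6.962 = 0.2843 kJ/s

0.28 kJ/s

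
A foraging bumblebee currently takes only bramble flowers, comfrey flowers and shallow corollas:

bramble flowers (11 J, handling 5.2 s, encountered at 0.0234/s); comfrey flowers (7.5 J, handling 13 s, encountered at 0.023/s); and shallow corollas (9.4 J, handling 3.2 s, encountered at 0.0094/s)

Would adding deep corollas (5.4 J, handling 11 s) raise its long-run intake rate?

Yes

On bramble flowers, comfrey flowers and shallow corollas alone, R = ΣλE/(1+Σλh) = 0.5183/1.451 = 0.3572 J/s.
deep corollas: E/h = 5.4/11 = 0.4909 J/s.
0.4909 > 0.3572, so adding deep corollas raises the average — include it.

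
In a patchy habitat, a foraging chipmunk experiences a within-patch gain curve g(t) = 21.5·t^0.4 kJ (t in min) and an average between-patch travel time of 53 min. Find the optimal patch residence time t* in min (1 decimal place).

Optimal t* satisfies g'(t*) = g(t*)/(T + t*).
g'(t) = 0.4·21.5·t^-0.6. Setting 0.4·21.5·t^-0.6 = 21.5·t^0.4/(53+t) gives 0.4(53+t) = t, so 0.60·t = 0.4×53.
t* = 0.4×53/0.60 = 35.33 min.

35.3 min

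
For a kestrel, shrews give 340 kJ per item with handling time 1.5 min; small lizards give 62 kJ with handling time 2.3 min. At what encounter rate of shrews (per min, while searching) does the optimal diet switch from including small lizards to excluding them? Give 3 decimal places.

Drop small lizards once their profitability E₂/h₂ falls below the rate achievable on shrews alone: E₂/h₂ = λE₁/(1 + λh₁).
Solve for λ: λE₁h₂ = E₂(1 + λh₁) → λ(E₁h₂ − E₂h₁) = E₂ → λ = E₂/(E₁h₂ − E₂h₁).
λ = 62/(340×2.3 − 62×1.5) = 62/689 = 0.08999 per min.

0.090 per min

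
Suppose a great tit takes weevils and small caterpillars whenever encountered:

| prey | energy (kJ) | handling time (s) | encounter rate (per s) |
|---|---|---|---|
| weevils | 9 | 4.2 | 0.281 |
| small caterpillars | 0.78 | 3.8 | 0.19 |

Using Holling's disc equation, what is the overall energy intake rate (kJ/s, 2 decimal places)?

0.92 kJ/s

Energy encountered per unit search time: 0.281×9 + 0.19×0.78 = 2.677 kJ/s.
Handling time per unit search time: 0.281×4.2 + 0.19×3.8 = 1.902.
Rate = 2.677/(1 + 1.902) = 0.9225 kJ/s.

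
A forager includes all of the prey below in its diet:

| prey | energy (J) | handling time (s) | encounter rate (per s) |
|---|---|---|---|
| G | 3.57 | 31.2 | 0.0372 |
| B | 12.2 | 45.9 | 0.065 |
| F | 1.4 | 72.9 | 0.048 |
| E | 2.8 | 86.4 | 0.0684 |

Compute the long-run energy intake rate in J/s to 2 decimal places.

R = Σλ_iE_i / (1 + Σλ_ih_i)
Numerator: 0.0372×3.57 + 0.065×12.2 + 0.048×1.4 + 0.0684×2.8 = 1.185
Denominator: 1 + 0.0372×31.2 + 0.065×45.9 + 0.048×72.9 + 0.0684×86.4 = 14.55
R = 1.185/14.55 = 0.08139 J/s

0.08 J/s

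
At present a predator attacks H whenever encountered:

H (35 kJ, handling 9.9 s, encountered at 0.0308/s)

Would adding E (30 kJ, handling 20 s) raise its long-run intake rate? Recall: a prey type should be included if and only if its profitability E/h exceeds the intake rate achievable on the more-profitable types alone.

Yes

On H alone, R = ΣλE/(1+Σλh) = 1.078/1.305 = 0.8261 kJ/s.
E: E/h = 30/20 = 1.5 kJ/s.
Since 1.5 > R, including E increases the long-run rate.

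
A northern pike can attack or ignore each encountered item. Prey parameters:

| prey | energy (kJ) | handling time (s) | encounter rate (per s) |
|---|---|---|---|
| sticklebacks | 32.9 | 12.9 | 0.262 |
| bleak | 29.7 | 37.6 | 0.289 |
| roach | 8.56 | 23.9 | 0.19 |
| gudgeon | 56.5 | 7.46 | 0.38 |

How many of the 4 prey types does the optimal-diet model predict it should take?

Profitabilities (E/h, kJ/s): gudgeon 7.57, sticklebacks 2.55, bleak 0.79, roach 0.358. Add prey in this order while the next type's profitability exceeds the intake rate on those already taken.
Rate on top 1: 5.599. sticklebacks: 2.55 < 5.599 → exclude; stop.
Optimal diet: gudgeon — 1 of 4 types.

1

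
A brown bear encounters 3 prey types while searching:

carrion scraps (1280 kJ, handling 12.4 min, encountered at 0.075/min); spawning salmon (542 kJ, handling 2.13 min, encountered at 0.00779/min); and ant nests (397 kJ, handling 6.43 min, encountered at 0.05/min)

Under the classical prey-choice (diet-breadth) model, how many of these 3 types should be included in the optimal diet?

3

Rank by E/h (kJ/min): spawning salmon 254, carrion scraps 103, ant nests 61.7. Include each in turn until the next type's E/h falls below the running intake rate.
Rate on top 1: 4.153. carrion scraps: 103 > 4.153 → include.
Rate on top 2: 51.49. ant nests: 61.7 > 51.49 → include.
Optimal diet: spawning salmon, carrion scraps, ant nests — 3 of 3 types.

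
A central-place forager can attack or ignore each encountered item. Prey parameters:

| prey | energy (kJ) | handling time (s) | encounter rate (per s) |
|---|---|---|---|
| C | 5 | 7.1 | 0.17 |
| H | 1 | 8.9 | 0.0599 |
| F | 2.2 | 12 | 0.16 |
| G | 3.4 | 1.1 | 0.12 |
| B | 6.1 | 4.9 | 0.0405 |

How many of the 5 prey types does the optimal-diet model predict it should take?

3

E/h in descending order: G 3.09, B 1.24, C 0.704, F 0.183, H 0.112 kJ/s. The optimal diet is the largest prefix of this list for which every included type satisfies E_i/h_i > R on the types above it.
Rate on top 1: 0.3604. B: 1.24 > 0.3604 → include.
Rate on top 2: 0.4924. C: 0.704 > 0.4924 → include.
Rate on top 3: 0.5931. F: 0.183 < 0.5931 → exclude; stop.
Optimal diet: G, B, C — 3 of 5 types.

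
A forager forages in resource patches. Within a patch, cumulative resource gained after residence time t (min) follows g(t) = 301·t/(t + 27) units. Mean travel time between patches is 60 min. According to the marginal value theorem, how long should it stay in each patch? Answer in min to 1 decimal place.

Optimal t* satisfies g'(t*) = g(t*)/(T + t*).
g'(t) = 301·27/(t + 27)². Setting 301·27/(t+27)² = 301t/[(t+27)(60+t)] gives 27(60+t) = t(t+27), so t² = 27×60 = 1620.
t* = √1620 = 40.25 min.

40.2 min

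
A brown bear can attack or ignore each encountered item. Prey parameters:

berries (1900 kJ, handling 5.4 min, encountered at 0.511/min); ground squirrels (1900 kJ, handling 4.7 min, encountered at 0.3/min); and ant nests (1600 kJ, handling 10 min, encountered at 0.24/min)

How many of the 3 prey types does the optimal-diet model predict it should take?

2

Profitabilities (E/h, kJ/min): ground squirrels 404, berries 352, ant nests 160. Add prey in this order while the next type's profitability exceeds the intake rate on those already taken.
Rate on top 1: 236.5. berries: 352 > 236.5 → include.
Rate on top 2: 298.1. ant nests: 160 < 298.1 → exclude; stop.
Optimal diet: ground squirrels, berries — 2 of 3 types.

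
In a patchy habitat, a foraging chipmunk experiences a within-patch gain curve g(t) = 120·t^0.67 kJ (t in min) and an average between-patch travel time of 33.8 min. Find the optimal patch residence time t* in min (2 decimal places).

68.62 min

By the marginal value theorem, leave when the instantaneous gain rate g'(t) equals the habitat-wide average g(t)/(T + t).
g'(t) = 0.67·120·t^-0.33. Setting 0.67·120·t^-0.33 = 120·t^0.67/(33.8+t) gives 0.67(33.8+t) = t, so 0.33·t = 0.67×33.8.
t* = 0.67×33.8/0.33 = 68.62 min.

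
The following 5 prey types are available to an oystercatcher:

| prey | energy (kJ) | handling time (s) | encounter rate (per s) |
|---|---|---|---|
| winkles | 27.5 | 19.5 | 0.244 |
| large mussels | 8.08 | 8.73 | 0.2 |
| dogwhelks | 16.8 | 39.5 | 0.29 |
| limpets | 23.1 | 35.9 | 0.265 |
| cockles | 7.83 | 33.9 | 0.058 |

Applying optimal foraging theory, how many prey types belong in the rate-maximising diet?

1

E/h in descending order: winkles 1.41, large mussels 0.926, limpets 0.643, dogwhelks 0.425, cockles 0.231 kJ/s. The optimal diet is the largest prefix of this list for which every included type satisfies E_i/h_i > R on the types above it.
Rate on top 1: 1.165. large mussels: 0.926 < 1.165 → exclude; stop.
Optimal diet: winkles — 1 of 5 types.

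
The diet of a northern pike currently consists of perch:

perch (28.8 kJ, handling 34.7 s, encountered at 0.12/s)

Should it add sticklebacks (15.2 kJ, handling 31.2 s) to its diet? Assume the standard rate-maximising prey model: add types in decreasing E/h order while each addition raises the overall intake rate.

On perch alone, R = ΣλE/(1+Σλh) = 3.456/5.164 = 0.6692 kJ/s.
Profitability of sticklebacks: 15.2/31.2 = 0.4872 kJ/s.
Since 0.4872 < R, time spent handling sticklebacks is better spent searching.

No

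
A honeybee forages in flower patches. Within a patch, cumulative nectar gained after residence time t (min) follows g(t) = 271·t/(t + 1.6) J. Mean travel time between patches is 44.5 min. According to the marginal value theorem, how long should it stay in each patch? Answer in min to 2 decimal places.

8.44 min

Optimal t* satisfies g'(t*) = g(t*)/(T + t*).
g'(t) = 271·1.6/(t + 1.6)². Setting 271·1.6/(t+1.6)² = 271t/[(t+1.6)(44.5+t)] gives 1.6(44.5+t) = t(t+1.6), so t² = 1.6×44.5 = 71.2.
t* = √71.2 = 8.438 min.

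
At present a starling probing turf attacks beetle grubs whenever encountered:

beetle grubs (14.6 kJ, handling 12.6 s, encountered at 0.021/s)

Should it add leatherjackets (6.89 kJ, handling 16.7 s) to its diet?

On beetle grubs alone, R = ΣλE/(1+Σλh) = 0.3066/1.265 = 0.2424 kJ/s.
Profitability of leatherjackets: 6.89/16.7 = 0.4126 kJ/s.
Since 0.4126 > R, including leatherjackets increases the long-run rate.

Yes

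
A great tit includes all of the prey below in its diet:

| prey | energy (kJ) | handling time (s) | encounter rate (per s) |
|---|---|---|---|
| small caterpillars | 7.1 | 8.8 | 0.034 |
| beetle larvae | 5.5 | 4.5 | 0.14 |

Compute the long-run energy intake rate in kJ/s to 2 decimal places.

R = (0.034×7.1 + 0.14×5.5) / (1 + 0.034×8.8 + 0.14×4.5) = 1.011/1.929 = 0.5243 kJ/s.

0.52 kJ/s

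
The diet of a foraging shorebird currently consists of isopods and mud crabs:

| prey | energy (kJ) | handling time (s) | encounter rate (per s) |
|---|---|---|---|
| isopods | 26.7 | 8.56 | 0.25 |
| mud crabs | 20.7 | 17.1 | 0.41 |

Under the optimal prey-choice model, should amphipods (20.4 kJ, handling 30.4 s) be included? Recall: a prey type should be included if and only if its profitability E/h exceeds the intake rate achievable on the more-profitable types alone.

No

Current rate: (0.25×26.7 + 0.41×20.7)/(1 + 0.25×8.56 + 0.41×17.1) = 1.494 kJ/s.
amphipods: E/h = 20.4/30.4 = 0.6711 kJ/s.
Since 0.6711 < R, time spent handling amphipods is better spent searching.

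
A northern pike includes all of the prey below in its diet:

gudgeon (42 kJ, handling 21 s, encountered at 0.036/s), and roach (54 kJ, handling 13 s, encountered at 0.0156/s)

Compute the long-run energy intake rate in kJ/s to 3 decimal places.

1.202 kJ/s

R = Σλ_iE_i / (1 + Σλ_ih_i)
Numerator: 0.036×42 + 0.0156×54 = 2.354
Denominator: 1 + 0.036×21 + 0.0156×13 = 1.959
R = 2.354/1.959 = 1.202 kJ/s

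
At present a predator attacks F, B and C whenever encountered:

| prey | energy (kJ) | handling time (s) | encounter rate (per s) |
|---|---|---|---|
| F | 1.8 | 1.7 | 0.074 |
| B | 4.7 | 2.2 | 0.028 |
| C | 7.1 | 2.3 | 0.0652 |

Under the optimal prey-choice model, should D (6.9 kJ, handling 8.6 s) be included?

Yes

Intake rate on the current diet: R = (0.074×1.8 + 0.028×4.7 + 0.0652×7.1) / (1 + 0.074×1.7 + 0.028×2.2 + 0.0652×2.3) = 0.7277/1.337 = 0.5441 kJ/s.
D: E/h = 6.9/8.6 = 0.8023 kJ/s.
Since 0.8023 > R, including D increases the long-run rate.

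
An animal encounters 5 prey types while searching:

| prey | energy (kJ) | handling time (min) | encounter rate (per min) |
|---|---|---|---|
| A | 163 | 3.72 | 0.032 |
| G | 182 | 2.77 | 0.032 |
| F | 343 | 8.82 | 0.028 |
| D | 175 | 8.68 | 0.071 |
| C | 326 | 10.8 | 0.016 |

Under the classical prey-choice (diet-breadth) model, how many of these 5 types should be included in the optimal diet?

Profitabilities (E/h, kJ/min): G 65.7, A 43.8, F 38.9, C 30.2, D 20.2. Add prey in this order while the next type's profitability exceeds the intake rate on those already taken.
Rate on top 1: 5.35. A: 43.8 > 5.35 → include.
Rate on top 2: 9.141. F: 38.9 > 9.141 → include.
Rate on top 3: 14.19. C: 30.2 > 14.19 → include.
Rate on top 4: 15.89. D: 20.2 > 15.89 → include.
Optimal diet: G, A, F, C, D — 5 of 5 types.

5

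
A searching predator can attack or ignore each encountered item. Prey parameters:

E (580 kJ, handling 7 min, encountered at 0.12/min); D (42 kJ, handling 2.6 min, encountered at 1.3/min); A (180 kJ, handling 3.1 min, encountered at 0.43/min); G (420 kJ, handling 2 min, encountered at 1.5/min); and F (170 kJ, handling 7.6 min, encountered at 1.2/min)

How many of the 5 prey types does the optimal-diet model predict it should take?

1

Profitabilities (E/h, kJ/min): G 210, E 82.9, A 58.1, F 22.4, D 16.2. Add prey in this order while the next type's profitability exceeds the intake rate on those already taken.
Rate on top 1: 157.5. E: 82.9 < 157.5 → exclude; stop.
Optimal diet: G — 1 of 5 types.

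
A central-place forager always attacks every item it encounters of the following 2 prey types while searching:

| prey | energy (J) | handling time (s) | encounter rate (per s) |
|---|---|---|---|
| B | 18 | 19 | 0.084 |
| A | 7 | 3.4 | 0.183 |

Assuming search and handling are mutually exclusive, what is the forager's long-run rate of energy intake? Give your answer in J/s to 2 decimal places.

0.87 J/s

R = (0.084×18 + 0.183×7) / (1 + 0.084×19 + 0.183×3.4) = 2.793/3.218 = 0.8679 J/s.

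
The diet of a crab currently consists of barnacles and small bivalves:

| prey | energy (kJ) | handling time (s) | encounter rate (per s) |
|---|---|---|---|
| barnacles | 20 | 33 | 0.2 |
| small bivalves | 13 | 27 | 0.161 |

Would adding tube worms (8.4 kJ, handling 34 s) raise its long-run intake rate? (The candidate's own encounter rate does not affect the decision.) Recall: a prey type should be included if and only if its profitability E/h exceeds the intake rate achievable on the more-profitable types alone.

No

Current rate: (0.2×20 + 0.161×13)/(1 + 0.2×33 + 0.161×27) = 0.51 kJ/s.
tube worms: E/h = 8.4/34 = 0.2471 kJ/s.
Since 0.2471 < R, time spent handling tube worms is better spent searching.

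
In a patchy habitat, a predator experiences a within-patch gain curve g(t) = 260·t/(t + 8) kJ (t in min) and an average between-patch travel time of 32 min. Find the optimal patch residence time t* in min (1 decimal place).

16.0 min

By the marginal value theorem, leave when the instantaneous gain rate g'(t) equals the habitat-wide average g(t)/(T + t).
g'(t) = 260·8/(t + 8)². Setting 260·8/(t+8)² = 260t/[(t+8)(32+t)] gives 8(32+t) = t(t+8), so t² = 8×32 = 256.
t* = √256 = 16 min.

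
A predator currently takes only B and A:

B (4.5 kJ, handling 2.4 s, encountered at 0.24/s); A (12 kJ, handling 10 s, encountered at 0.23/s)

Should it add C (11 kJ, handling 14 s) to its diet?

No

Current rate: (0.24×4.5 + 0.23×12)/(1 + 0.24×2.4 + 0.23×10) = 0.9907 kJ/s.
Profitability of C: 11/14 = 0.7857 kJ/s.
Since 0.7857 < R, time spent handling C is better spent searching.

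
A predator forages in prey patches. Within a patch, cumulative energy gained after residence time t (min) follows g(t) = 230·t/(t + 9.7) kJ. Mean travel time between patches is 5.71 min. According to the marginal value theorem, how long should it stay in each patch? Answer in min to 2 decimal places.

Optimal t* satisfies g'(t*) = g(t*)/(T + t*).
g'(t) = 230·9.7/(t + 9.7)². Setting 230·9.7/(t+9.7)² = 230t/[(t+9.7)(5.71+t)] gives 9.7(5.71+t) = t(t+9.7), so t² = 9.7×5.71 = 55.39.
t* = √55.39 = 7.442 min.

7.44 min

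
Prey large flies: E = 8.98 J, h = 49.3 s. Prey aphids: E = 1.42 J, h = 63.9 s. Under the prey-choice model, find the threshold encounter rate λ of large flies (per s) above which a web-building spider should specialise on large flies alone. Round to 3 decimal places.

0.003 per s

At the threshold, the rate on large flies alone equals the profitability of aphids: λ·8.98/(1 + λ·49.3) = 1.42/63.9 = 0.02222.
Rearranging, λ(8.98 − 0.02222×49.3) = 0.02222, so λ = 0.02222/7.884 = 0.002818 per s.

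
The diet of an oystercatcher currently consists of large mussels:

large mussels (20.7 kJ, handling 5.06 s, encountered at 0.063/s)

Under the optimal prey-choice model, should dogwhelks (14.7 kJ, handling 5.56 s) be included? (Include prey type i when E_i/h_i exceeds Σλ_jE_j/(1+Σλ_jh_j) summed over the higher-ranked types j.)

Yes

Current rate: (0.063×20.7)/(1 + 0.063×5.06) = 0.9889 kJ/s.
Profitability of dogwhelks: 14.7/5.56 = 2.644 kJ/s.
Since 2.644 > R, including dogwhelks increases the long-run rate.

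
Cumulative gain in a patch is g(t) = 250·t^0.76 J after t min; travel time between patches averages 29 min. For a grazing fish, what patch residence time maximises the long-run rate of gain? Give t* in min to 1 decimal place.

91.8 min

Optimal t* satisfies g'(t*) = g(t*)/(T + t*).
g'(t) = 0.76·250·t^-0.24. Setting 0.76·250·t^-0.24 = 250·t^0.76/(29+t) gives 0.76(29+t) = t, so 0.24·t = 0.76×29.
t* = 0.76×29/0.24 = 91.83 min.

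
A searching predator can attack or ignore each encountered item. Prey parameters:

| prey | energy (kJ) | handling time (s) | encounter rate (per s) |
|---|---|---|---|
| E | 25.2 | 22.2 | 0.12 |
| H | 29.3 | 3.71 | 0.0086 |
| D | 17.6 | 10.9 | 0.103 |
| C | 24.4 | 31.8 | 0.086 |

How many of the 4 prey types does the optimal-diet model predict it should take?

3

Rank by E/h (kJ/s): H 7.9, D 1.61, E 1.14, C 0.767. Include each in turn until the next type's E/h falls below the running intake rate.
Rate on top 1: 0.2442. D: 1.61 > 0.2442 → include.
Rate on top 2: 0.9583. E: 1.14 > 0.9583 → include.
Rate on top 3: 1.056. C: 0.767 < 1.056 → exclude; stop.
Optimal diet: H, D, E — 3 of 4 types.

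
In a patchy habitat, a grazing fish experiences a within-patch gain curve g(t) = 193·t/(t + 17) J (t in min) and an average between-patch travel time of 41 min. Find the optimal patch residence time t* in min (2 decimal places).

By the marginal value theorem, leave when the instantaneous gain rate g'(t) equals the habitat-wide average g(t)/(T + t).
g'(t) = 193·17/(t + 17)². Setting 193·17/(t+17)² = 193t/[(t+17)(41+t)] gives 17(41+t) = t(t+17), so t² = 17×41 = 697.
t* = √697 = 26.4 min.

26.40 min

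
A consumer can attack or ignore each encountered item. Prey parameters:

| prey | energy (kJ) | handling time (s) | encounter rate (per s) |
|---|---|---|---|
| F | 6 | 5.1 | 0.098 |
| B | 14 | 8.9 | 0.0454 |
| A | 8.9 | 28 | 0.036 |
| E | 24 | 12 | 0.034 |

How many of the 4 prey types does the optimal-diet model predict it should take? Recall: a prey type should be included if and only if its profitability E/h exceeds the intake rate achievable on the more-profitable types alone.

Rank by E/h (kJ/s): E 2, B 1.57, F 1.18, A 0.318. Include each in turn until the next type's E/h falls below the running intake rate.
Rate on top 1: 0.5795. B: 1.57 > 0.5795 → include.
Rate on top 2: 0.8011. F: 1.18 > 0.8011 → include.
Rate on top 3: 0.8822. A: 0.318 < 0.8822 → exclude; stop.
Optimal diet: E, B, F — 3 of 4 types.

3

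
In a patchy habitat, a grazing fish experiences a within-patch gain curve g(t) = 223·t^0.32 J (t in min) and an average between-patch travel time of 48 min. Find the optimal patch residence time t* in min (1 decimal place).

By the marginal value theorem, leave when the instantaneous gain rate g'(t) equals the habitat-wide average g(t)/(T + t).
g'(t) = 0.32·223·t^-0.68. Setting 0.32·223·t^-0.68 = 223·t^0.32/(48+t) gives 0.32(48+t) = t, so 0.68·t = 0.32×48.
t* = 0.32×48/0.68 = 22.59 min.

22.6 min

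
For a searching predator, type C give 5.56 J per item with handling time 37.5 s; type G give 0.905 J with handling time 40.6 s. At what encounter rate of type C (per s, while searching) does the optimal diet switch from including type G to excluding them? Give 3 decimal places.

The zero-one rule: include type G iff E₂/h₂ > λE₁/(1+λh₁). Equality gives the switch point.
λE₁h₂ = E₂ + λE₂h₁ ⇒ λ = E₂/(E₁h₂ − E₂h₁) = 0.905/(225.7 − 33.94) = 0.004718 per s.

0.005 per s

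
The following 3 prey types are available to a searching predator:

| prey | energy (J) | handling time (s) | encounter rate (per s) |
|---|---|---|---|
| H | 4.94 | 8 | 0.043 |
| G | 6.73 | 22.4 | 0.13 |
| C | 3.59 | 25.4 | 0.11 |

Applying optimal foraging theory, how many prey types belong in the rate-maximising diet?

2

E/h in descending order: H 0.618, G 0.3, C 0.141 J/s. The optimal diet is the largest prefix of this list for which every included type satisfies E_i/h_i > R on the types above it.
Rate on top 1: 0.1581. G: 0.3 > 0.1581 → include.
Rate on top 2: 0.2555. C: 0.141 < 0.2555 → exclude; stop.
Optimal diet: H, G — 2 of 3 types.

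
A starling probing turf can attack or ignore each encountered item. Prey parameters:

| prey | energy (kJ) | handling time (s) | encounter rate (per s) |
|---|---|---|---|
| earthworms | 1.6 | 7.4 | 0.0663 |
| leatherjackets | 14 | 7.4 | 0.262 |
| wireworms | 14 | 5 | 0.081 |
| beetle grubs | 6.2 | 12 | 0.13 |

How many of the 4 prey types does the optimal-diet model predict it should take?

2

E/h in descending order: wireworms 2.8, leatherjackets 1.89, beetle grubs 0.517, earthworms 0.216 kJ/s. The optimal diet is the largest prefix of this list for which every included type satisfies E_i/h_i > R on the types above it.
Rate on top 1: 0.8071. leatherjackets: 1.89 > 0.8071 → include.
Rate on top 2: 1.436. beetle grubs: 0.517 < 1.436 → exclude; stop.
Optimal diet: wireworms, leatherjackets — 2 of 4 types.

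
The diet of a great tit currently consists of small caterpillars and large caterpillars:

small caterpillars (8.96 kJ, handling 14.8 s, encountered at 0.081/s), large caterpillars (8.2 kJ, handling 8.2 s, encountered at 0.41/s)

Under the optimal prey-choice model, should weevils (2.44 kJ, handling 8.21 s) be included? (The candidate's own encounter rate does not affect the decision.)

No

Intake rate on the current diet: R = (0.081×8.96 + 0.41×8.2) / (1 + 0.081×14.8 + 0.41×8.2) = 4.088/5.561 = 0.7351 kJ/s.
weevils: E/h = 2.44/8.21 = 0.2972 kJ/s.
Since 0.2972 < R, time spent handling weevils is better spent searching.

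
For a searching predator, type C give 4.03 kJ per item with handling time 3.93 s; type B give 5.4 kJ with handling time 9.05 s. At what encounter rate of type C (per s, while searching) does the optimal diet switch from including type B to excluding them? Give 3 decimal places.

0.354 per s

At the threshold, the rate on type C alone equals the profitability of type B: λ·4.03/(1 + λ·3.93) = 5.4/9.05 = 0.5967.
Rearranging, λ(4.03 − 0.5967×3.93) = 0.5967, so λ = 0.5967/1.685 = 0.3541 per s.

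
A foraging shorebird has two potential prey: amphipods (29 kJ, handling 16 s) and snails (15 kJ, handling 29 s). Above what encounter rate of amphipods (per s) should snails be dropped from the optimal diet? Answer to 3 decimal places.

0.025 per s

Drop snails once their profitability E₂/h₂ falls below the rate achievable on amphipods alone: E₂/h₂ = λE₁/(1 + λh₁).
Solve for λ: λE₁h₂ = E₂(1 + λh₁) → λ(E₁h₂ − E₂h₁) = E₂ → λ = E₂/(E₁h₂ − E₂h₁).
λ = 15/(29×29 − 15×16) = 15/601 = 0.02496 per s.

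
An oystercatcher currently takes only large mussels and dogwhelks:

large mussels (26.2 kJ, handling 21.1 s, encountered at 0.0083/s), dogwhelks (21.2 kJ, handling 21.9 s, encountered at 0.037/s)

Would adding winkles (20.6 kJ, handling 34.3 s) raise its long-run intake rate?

Yes

Current rate: (0.0083×26.2 + 0.037×21.2)/(1 + 0.0083×21.1 + 0.037×21.9) = 0.5046 kJ/s.
winkles: E/h = 20.6/34.3 = 0.6006 kJ/s.
0.6006 > 0.5046, so adding winkles raises the average — include it.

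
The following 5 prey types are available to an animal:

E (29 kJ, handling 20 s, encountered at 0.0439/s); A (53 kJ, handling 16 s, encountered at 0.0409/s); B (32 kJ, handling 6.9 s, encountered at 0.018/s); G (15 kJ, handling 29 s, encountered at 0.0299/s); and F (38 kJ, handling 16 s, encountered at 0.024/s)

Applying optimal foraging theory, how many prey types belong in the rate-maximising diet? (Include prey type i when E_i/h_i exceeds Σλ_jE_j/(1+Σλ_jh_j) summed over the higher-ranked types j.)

Profitabilities (E/h, kJ/s): B 4.64, A 3.31, F 2.38, E 1.45, G 0.517. Add prey in this order while the next type's profitability exceeds the intake rate on those already taken.
Rate on top 1: 0.5124. A: 3.31 > 0.5124 → include.
Rate on top 2: 1.543. F: 2.38 > 1.543 → include.
Rate on top 3: 1.69. E: 1.45 < 1.69 → exclude; stop.
Optimal diet: B, A, F — 3 of 5 types.

3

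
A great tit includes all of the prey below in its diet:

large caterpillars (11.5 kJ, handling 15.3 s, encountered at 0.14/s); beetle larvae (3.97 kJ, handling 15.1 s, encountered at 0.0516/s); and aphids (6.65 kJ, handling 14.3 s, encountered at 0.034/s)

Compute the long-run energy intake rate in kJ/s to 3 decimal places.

0.463 kJ/s

R = Σλ_iE_i / (1 + Σλ_ih_i)
Numerator: 0.14×11.5 + 0.0516×3.97 + 0.034×6.65 = 2.041
Denominator: 1 + 0.14×15.3 + 0.0516×15.1 + 0.034×14.3 = 4.407
R = 2.041/4.407 = 0.4631 kJ/s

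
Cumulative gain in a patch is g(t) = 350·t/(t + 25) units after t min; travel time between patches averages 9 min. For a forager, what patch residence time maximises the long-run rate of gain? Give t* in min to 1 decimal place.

15.0 min

Maximise g(t)/(T+t): set derivative to zero → g'(t)(T+t) = g(t).
g'(t) = 350·25/(t + 25)². Setting 350·25/(t+25)² = 350t/[(t+25)(9+t)] gives 25(9+t) = t(t+25), so t² = 25×9 = 225.
t* = √225 = 15 min.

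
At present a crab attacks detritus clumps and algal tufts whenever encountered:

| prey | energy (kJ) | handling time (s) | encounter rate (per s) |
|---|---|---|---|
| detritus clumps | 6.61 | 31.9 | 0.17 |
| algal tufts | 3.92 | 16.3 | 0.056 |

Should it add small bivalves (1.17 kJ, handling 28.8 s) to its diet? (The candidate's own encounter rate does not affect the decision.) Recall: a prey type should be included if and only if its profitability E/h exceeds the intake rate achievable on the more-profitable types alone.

Current rate: (0.17×6.61 + 0.056×3.92)/(1 + 0.17×31.9 + 0.056×16.3) = 0.1831 kJ/s.
small bivalves: E/h = 1.17/28.8 = 0.04062 kJ/s.
Since 0.04062 < R, time spent handling small bivalves is better spent searching.

No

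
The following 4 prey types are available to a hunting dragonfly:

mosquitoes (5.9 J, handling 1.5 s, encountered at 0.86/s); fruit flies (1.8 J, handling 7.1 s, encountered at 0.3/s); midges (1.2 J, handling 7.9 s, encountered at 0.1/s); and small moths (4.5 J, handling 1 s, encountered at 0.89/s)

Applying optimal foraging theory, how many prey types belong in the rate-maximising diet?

E/h in descending order: small moths 4.5, mosquitoes 3.93, fruit flies 0.254, midges 0.152 J/s. The optimal diet is the largest prefix of this list for which every included type satisfies E_i/h_i > R on the types above it.
Rate on top 1: 2.119. mosquitoes: 3.93 > 2.119 → include.
Rate on top 2: 2.855. fruit flies: 0.254 < 2.855 → exclude; stop.
Optimal diet: small moths, mosquitoes — 2 of 4 types.

2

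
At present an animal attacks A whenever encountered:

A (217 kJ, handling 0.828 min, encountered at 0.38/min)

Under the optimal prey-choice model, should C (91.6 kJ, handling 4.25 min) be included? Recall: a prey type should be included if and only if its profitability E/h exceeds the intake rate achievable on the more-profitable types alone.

Intake rate on the current diet: R = (0.38×217) / (1 + 0.38×0.828) = 82.46/1.315 = 62.72 kJ/min.
C: E/h = 91.6/4.25 = 21.55 kJ/min.
Since 21.55 < R, time spent handling C is better spent searching.

No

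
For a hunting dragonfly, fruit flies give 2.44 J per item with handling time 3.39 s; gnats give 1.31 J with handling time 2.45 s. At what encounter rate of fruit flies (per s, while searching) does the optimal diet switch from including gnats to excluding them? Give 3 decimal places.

Drop gnats once their profitability E₂/h₂ falls below the rate achievable on fruit flies alone: E₂/h₂ = λE₁/(1 + λh₁).
Solve for λ: λE₁h₂ = E₂(1 + λh₁) → λ(E₁h₂ − E₂h₁) = E₂ → λ = E₂/(E₁h₂ − E₂h₁).
λ = 1.31/(2.44×2.45 − 1.31×3.39) = 1.31/1.537 = 0.8523 per s.

0.852 per s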